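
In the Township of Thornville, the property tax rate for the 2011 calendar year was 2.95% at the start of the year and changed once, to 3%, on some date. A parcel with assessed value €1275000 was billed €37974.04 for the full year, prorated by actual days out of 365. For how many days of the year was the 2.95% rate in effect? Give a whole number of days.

Let d = days at the first rate; then 365 − d days at the second rate.
€1275000 × [2.95%·d + 3%·(365−d)] / 365 = €37974.04
Solving gives d = 158, so the new rate took effect on 8 June 2011.

158 days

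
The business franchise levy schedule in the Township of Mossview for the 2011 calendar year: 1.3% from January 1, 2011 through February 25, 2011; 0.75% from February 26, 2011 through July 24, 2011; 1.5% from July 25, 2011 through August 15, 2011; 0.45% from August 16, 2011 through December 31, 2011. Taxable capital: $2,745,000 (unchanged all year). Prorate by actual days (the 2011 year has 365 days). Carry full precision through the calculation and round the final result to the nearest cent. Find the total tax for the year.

January 1 – February 25, 2011: 56 days at 1.3% → $2,745,000 × 1.3% × 56/365 = $5,474.9589
February 26 – July 24, 2011: 149 days at 0.75% → $2,745,000 × 0.75% × 149/365 = $8,404.2123
July 25 – August 15, 2011: 22 days at 1.5% → $2,745,000 × 1.5% × 22/365 = $2,481.7808
August 16 – December 31, 2011: 138 days at 0.45% → $2,745,000 × 0.45% × 138/365 = $4,670.2603
Total = $21,031.2123

$21,031.21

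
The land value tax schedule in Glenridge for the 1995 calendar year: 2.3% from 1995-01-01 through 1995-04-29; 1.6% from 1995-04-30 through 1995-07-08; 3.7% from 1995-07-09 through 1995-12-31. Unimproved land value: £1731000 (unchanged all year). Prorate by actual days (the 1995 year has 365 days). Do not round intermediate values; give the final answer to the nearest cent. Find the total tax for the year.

£49174.63

1995-01-01 to 1995-04-29: 119 days at 2.3% → £1731000 × 2.3% × 119/365 = £12980.1288
1995-04-30 to 1995-07-08: 70 days at 1.6% → £1731000 × 1.6% × 70/365 = £5311.5616
1995-07-09 to 1995-12-31: 176 days at 3.7% → £1731000 × 3.7% × 176/365 = £30882.9370
Total = £49174.6274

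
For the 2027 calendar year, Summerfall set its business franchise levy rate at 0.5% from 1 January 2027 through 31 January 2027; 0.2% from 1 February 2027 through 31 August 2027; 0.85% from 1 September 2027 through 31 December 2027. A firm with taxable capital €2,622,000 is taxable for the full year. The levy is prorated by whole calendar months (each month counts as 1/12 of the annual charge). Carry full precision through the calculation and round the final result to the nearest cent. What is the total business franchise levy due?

€11,580.50

1 January – 31 January 2027: 1 month at 0.5% → €2,622,000 × 0.5% × 1/12 = €1,092.5000
1 February – 31 August 2027: 7 months at 0.2% → €2,622,000 × 0.2% × 7/12 = €3,059.0000
1 September – 31 December 2027: 4 months at 0.85% → €2,622,000 × 0.85% × 4/12 = €7,429.0000
Total = €11,580.5000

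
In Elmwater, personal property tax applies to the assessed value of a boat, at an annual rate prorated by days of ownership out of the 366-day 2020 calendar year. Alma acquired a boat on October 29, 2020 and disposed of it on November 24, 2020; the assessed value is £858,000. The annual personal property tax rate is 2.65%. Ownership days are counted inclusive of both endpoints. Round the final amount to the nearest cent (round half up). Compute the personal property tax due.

£1,677.32

Days held (October 29 – November 24, 2020): 27 out of 366
Tax = £858,000 × 2.65% × 27/366 = £1,677.3197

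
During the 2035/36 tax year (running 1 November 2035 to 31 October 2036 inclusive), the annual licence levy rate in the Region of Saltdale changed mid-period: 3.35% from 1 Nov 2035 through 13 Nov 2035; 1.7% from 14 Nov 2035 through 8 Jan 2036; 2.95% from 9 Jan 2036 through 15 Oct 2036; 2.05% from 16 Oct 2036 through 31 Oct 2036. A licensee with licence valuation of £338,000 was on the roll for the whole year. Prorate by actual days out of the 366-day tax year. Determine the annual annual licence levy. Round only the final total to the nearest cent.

£9,239.59

1 Nov – 13 Nov 2035: 13 days at 3.35% → £338,000 × 3.35% × 13/366 = £402.1831
14 Nov 2035 – 8 Jan 2036: 56 days at 1.7% → £338,000 × 1.7% × 56/366 = £879.1694
9 Jan – 15 Oct 2036: 281 days at 2.95% → £338,000 × 2.95% × 281/366 = £7,655.3306
16 Oct – 31 Oct 2036: 16 days at 2.05% → £338,000 × 2.05% × 16/366 = £302.9071
Total = £9,239.5902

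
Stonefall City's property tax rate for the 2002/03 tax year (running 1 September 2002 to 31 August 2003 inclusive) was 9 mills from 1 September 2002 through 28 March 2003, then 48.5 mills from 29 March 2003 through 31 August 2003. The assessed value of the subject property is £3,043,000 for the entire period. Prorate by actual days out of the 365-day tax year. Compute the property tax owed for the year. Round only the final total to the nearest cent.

1 September 2002 – 28 March 2003: 209 days at 9 mills → £3,043,000 × 0.9% × 209/365 = £15,681.8712
29 March – 31 August 2003: 156 days at 48.5 mills → £3,043,000 × 4.85% × 156/365 = £63,077.6384
Total = £78,759.5096

£78,759.51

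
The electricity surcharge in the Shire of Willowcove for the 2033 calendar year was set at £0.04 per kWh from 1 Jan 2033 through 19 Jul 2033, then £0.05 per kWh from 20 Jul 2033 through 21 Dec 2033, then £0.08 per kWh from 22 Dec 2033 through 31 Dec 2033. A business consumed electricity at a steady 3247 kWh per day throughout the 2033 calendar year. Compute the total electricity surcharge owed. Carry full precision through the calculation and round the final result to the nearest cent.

1 Jan – 19 Jul 2033: 200 days × 3247 kWh/day = 649,400 kWh at £0.04/kWh → £25,976.00
20 Jul – 21 Dec 2033: 155 days × 3247 kWh/day = 503,285 kWh at £0.05/kWh → £25,164.25
22 Dec – 31 Dec 2033: 10 days × 3247 kWh/day = 32,470 kWh at £0.08/kWh → £2,597.60

£53,737.85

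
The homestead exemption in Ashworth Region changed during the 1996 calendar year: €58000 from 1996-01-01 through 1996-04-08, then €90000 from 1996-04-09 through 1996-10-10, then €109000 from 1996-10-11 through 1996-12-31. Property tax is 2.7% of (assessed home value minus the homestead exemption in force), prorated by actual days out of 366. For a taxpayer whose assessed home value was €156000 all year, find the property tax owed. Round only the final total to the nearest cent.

€1900.77

1996-01-01 to 1996-04-08: 99 days, exemption €58000 → (€156000 − €58000) × 2.7% × 99/366 = €715.7213
1996-04-09 to 1996-10-10: 185 days, exemption €90000 → (€156000 − €90000) × 2.7% × 185/366 = €900.7377
1996-10-11 to 1996-12-31: 82 days, exemption €109000 → (€156000 − €109000) × 2.7% × 82/366 = €284.3115
Total = €1900.7705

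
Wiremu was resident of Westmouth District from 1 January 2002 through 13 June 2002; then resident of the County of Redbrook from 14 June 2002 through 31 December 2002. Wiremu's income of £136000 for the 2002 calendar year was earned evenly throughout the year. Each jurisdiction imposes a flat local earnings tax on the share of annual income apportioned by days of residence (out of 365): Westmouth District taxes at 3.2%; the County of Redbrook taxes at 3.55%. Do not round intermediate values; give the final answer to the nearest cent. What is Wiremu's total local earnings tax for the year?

Westmouth District, 1 January – 13 June 2002: 164 days → £136000 × 3.2% × 164/365 = £1955.4192
The County of Redbrook, 14 June – 31 December 2002: 201 days → £136000 × 3.55% × 201/365 = £2658.7068
Total = £4614.1260

£4614.13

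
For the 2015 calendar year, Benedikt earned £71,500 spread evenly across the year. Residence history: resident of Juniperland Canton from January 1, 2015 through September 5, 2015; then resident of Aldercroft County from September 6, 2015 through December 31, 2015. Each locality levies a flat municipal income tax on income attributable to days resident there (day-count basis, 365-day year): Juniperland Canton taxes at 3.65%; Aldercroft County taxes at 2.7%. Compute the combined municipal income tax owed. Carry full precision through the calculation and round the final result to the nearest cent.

Juniperland Canton, January 1 – September 5, 2015: 248 days → £71,500 × 3.65% × 248/365 = £1,773.2000
Aldercroft County, September 6 – December 31, 2015: 117 days → £71,500 × 2.7% × 117/365 = £618.8178
Total = £2,392.0178

£2,392.02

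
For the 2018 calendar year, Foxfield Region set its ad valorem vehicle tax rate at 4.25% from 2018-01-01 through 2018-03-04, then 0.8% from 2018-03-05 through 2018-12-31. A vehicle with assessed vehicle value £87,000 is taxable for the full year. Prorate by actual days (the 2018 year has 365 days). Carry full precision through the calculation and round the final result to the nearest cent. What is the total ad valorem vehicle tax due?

2018-01-01 to 2018-03-04: 63 days at 4.25% → £87,000 × 4.25% × 63/365 = £638.1986
2018-03-05 to 2018-12-31: 302 days at 0.8% → £87,000 × 0.8% × 302/365 = £575.8685
Total = £1,214.0671

£1,214.07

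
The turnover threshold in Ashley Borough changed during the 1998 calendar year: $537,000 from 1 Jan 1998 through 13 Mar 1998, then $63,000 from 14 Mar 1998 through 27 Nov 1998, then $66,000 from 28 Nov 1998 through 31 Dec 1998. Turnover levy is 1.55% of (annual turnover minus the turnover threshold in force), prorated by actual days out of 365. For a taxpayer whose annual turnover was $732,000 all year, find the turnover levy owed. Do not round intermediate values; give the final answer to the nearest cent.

$8,915.90

1 Jan – 13 Mar 1998: 72 days, exemption $537,000 → ($732,000 − $537,000) × 1.55% × 72/365 = $596.2192
14 Mar – 27 Nov 1998: 259 days, exemption $63,000 → ($732,000 − $63,000) × 1.55% × 259/365 = $7,358.0836
28 Nov – 31 Dec 1998: 34 days, exemption $66,000 → ($732,000 − $66,000) × 1.55% × 34/365 = $961.5945
Total = $8,915.8973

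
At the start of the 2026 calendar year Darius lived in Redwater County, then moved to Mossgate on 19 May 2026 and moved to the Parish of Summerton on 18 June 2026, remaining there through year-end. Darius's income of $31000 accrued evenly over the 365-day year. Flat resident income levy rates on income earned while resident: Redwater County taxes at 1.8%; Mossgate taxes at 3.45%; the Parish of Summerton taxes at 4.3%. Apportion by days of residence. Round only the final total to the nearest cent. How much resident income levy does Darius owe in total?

Redwater County, 1 January – 18 May 2026: 138 days → $31000 × 1.8% × 138/365 = $210.9699
Mossgate, 19 May – 17 June 2026: 30 days → $31000 × 3.45% × 30/365 = $87.9041
The Parish of Summerton, 18 June – 31 December 2026: 197 days → $31000 × 4.3% × 197/365 = $719.4548
Total = $1018.3288

$1018.33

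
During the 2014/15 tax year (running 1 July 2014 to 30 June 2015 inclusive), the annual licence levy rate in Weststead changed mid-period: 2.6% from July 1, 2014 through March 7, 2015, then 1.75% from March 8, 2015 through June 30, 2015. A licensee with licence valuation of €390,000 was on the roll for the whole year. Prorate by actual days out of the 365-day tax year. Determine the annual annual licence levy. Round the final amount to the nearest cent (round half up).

July 1, 2014 – March 7, 2015: 250 days at 2.6% → €390,000 × 2.6% × 250/365 = €6,945.2055
March 8 – June 30, 2015: 115 days at 1.75% → €390,000 × 1.75% × 115/365 = €2,150.3425
Total = €9,095.5479

€9,095.55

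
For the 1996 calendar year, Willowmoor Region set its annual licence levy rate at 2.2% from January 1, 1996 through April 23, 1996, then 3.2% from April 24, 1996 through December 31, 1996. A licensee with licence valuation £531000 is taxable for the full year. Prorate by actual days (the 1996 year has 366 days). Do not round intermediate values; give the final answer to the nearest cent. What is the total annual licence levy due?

£15338.07

January 1 – April 23, 1996: 114 days at 2.2% → £531000 × 2.2% × 114/366 = £3638.6557
April 24 – December 31, 1996: 252 days at 3.2% → £531000 × 3.2% × 252/366 = £11699.4098
Total = £15338.0656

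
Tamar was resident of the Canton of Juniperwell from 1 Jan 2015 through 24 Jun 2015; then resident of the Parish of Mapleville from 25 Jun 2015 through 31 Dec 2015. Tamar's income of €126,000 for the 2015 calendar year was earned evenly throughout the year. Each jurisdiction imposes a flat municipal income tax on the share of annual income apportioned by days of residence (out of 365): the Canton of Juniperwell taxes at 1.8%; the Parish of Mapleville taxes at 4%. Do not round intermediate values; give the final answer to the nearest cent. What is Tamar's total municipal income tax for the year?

The Canton of Juniperwell, 1 Jan – 24 Jun 2015: 175 days → €126,000 × 1.8% × 175/365 = €1,087.3973
The Parish of Mapleville, 25 Jun – 31 Dec 2015: 190 days → €126,000 × 4% × 190/365 = €2,623.5616
Total = €3,710.9589

€3,710.96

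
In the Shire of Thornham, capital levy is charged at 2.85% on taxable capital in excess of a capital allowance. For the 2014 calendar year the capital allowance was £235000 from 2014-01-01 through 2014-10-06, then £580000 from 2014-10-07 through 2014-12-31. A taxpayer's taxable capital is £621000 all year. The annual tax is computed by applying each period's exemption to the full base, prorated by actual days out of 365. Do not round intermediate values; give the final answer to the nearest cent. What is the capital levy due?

2014-01-01 to 2014-10-06: 279 days, exemption £235000 → (£621000 − £235000) × 2.85% × 279/365 = £8408.9836
2014-10-07 to 2014-12-31: 86 days, exemption £580000 → (£621000 − £580000) × 2.85% × 86/365 = £275.3178
Total = £8684.3014

£8684.30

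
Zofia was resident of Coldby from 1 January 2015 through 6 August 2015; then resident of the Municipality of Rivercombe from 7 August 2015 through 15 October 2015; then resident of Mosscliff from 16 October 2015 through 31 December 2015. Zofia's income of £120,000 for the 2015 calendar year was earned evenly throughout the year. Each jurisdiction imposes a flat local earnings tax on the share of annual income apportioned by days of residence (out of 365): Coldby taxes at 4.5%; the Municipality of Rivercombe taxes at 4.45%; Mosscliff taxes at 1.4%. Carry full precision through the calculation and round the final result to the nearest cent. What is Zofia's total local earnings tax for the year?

Coldby, 1 January – 6 August 2015: 218 days → £120,000 × 4.5% × 218/365 = £3,225.2055
The Municipality of Rivercombe, 7 August – 15 October 2015: 70 days → £120,000 × 4.45% × 70/365 = £1,024.1096
Mosscliff, 16 October – 31 December 2015: 77 days → £120,000 × 1.4% × 77/365 = £354.4110
Total = £4,603.7260

£4,603.73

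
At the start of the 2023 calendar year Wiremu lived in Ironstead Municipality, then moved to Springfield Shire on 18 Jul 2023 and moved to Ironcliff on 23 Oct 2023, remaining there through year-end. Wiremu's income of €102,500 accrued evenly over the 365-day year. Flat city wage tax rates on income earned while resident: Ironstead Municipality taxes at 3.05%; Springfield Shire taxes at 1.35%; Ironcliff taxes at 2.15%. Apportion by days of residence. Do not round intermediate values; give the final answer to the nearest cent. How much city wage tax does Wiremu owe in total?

€2,486.26

Ironstead Municipality, 1 Jan – 17 Jul 2023: 198 days → €102,500 × 3.05% × 198/365 = €1,695.8836
Springfield Shire, 18 Jul – 22 Oct 2023: 97 days → €102,500 × 1.35% × 97/365 = €367.7363
Ironcliff, 23 Oct – 31 Dec 2023: 70 days → €102,500 × 2.15% × 70/365 = €422.6370
Total = €2,486.2568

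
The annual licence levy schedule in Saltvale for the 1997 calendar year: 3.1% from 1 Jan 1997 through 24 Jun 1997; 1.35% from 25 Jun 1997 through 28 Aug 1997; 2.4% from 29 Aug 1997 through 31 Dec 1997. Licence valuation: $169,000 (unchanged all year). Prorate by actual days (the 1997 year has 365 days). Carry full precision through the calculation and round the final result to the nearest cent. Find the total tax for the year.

1 Jan – 24 Jun 1997: 175 days at 3.1% → $169,000 × 3.1% × 175/365 = $2,511.8493
25 Jun – 28 Aug 1997: 65 days at 1.35% → $169,000 × 1.35% × 65/365 = $406.2945
29 Aug – 31 Dec 1997: 125 days at 2.4% → $169,000 × 2.4% × 125/365 = $1,389.0411
Total = $4,307.1849

$4,307.18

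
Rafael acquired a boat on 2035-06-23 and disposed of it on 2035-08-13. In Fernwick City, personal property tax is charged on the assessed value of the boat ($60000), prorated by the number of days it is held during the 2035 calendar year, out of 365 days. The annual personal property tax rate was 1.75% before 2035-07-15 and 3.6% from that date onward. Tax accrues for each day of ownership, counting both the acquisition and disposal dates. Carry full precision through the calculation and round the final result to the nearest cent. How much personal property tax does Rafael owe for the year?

$240.82

2035-06-23 to 2035-07-14: 22 days at 1.75% → $60000 × 1.75% × 22/365 = $63.2877
2035-07-15 to 2035-08-13: 30 days at 3.6% → $60000 × 3.6% × 30/365 = $177.5342
Total = $240.8219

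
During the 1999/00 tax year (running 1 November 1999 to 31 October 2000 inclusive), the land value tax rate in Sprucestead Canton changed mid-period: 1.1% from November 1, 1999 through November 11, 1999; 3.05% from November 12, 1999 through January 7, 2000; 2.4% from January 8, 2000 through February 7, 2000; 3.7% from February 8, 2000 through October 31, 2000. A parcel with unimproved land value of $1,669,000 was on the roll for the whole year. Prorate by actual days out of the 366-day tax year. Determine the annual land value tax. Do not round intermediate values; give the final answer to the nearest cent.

$56,921.56

November 1 – November 11, 1999: 11 days at 1.1% → $1,669,000 × 1.1% × 11/366 = $551.7732
November 12, 1999 – January 7, 2000: 57 days at 3.05% → $1,669,000 × 3.05% × 57/366 = $7,927.7500
January 8 – February 7, 2000: 31 days at 2.4% → $1,669,000 × 2.4% × 31/366 = $3,392.7213
February 8 – October 31, 2000: 267 days at 3.7% → $1,669,000 × 3.7% × 267/366 = $45,049.3197
Total = $56,921.5642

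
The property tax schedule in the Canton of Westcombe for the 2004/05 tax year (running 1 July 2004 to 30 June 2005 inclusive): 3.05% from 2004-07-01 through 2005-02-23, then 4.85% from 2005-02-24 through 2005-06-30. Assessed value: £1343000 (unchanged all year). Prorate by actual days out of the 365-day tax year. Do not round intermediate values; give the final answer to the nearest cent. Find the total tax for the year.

£49372.73

2004-07-01 to 2005-02-23: 238 days at 3.05% → £1343000 × 3.05% × 238/365 = £26709.1425
2005-02-24 to 2005-06-30: 127 days at 4.85% → £1343000 × 4.85% × 127/365 = £22663.5849
Total = £49372.7274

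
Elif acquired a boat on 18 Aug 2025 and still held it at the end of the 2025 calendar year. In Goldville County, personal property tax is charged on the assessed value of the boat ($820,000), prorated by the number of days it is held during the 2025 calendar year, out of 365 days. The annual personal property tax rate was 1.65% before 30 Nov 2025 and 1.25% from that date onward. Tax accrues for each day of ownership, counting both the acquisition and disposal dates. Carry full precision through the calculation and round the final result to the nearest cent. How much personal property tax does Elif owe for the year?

18 Aug – 29 Nov 2025: 104 days at 1.65% → $820,000 × 1.65% × 104/365 = $3,855.1233
30 Nov – 31 Dec 2025: 32 days at 1.25% → $820,000 × 1.25% × 32/365 = $898.6301
Total = $4,753.7534

$4,753.75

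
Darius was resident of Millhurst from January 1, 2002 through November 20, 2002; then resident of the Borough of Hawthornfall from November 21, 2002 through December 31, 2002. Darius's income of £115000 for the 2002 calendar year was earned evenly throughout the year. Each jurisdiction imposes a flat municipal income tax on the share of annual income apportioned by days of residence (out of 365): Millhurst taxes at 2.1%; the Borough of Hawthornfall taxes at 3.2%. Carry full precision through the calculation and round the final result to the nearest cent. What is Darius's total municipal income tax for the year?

Millhurst, January 1 – November 20, 2002: 324 days → £115000 × 2.1% × 324/365 = £2143.7260
The Borough of Hawthornfall, November 21 – December 31, 2002: 41 days → £115000 × 3.2% × 41/365 = £413.3699
Total = £2557.0959

£2557.10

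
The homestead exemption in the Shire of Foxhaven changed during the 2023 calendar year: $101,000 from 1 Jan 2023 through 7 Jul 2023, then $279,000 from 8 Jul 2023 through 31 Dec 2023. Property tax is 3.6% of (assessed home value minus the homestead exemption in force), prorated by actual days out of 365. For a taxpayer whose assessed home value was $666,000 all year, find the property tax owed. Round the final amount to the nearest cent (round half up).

$17,232.56

1 Jan – 7 Jul 2023: 188 days, exemption $101,000 → ($666,000 − $101,000) × 3.6% × 188/365 = $10,476.4932
8 Jul – 31 Dec 2023: 177 days, exemption $279,000 → ($666,000 − $279,000) × 3.6% × 177/365 = $6,756.0658
Total = $17,232.5589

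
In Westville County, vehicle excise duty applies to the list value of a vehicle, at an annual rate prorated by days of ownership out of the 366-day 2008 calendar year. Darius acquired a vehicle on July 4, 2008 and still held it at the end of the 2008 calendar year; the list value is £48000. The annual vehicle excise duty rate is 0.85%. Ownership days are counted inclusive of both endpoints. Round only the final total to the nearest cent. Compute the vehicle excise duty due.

Days held (July 4 – December 31, 2008): 181 out of 366
Tax = £48000 × 0.85% × 181/366 = £201.7705

£201.77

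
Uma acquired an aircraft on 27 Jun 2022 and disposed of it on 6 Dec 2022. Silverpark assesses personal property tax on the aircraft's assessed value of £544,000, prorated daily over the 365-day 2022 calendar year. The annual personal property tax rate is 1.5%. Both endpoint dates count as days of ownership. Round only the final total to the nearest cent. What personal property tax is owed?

Days held (27 Jun – 6 Dec 2022): 163 out of 365
Tax = £544,000 × 1.5% × 163/365 = £3,644.0548

£3,644.05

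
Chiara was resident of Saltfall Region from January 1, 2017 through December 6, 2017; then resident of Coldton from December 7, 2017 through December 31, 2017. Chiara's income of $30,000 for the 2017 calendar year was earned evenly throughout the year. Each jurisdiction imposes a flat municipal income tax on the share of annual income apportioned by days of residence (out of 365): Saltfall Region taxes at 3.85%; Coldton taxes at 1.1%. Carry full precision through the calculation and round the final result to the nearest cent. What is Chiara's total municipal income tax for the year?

Saltfall Region, January 1 – December 6, 2017: 340 days → $30,000 × 3.85% × 340/365 = $1,075.8904
Coldton, December 7 – December 31, 2017: 25 days → $30,000 × 1.1% × 25/365 = $22.6027
Total = $1,098.4932

$1,098.49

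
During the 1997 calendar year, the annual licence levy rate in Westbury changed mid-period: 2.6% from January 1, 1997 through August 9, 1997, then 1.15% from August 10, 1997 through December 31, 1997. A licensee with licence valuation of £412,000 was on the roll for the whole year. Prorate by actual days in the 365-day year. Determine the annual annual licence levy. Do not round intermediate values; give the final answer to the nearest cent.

£8,355.13

January 1 – August 9, 1997: 221 days at 2.6% → £412,000 × 2.6% × 221/365 = £6,485.8959
August 10 – December 31, 1997: 144 days at 1.15% → £412,000 × 1.15% × 144/365 = £1,869.2384
Total = £8,355.1342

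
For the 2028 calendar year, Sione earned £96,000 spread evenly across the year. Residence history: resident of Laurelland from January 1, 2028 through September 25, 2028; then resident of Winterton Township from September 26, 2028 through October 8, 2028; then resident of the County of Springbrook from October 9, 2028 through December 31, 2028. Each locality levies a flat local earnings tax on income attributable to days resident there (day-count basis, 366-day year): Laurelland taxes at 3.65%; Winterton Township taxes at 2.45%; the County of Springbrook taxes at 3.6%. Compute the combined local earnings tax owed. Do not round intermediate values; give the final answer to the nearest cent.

£3,452.07

Laurelland, January 1 – September 25, 2028: 269 days → £96,000 × 3.65% × 269/366 = £2,575.3443
Winterton Township, September 26 – October 8, 2028: 13 days → £96,000 × 2.45% × 13/366 = £83.5410
The County of Springbrook, October 9 – December 31, 2028: 84 days → £96,000 × 3.6% × 84/366 = £793.1803
Total = £3,452.0656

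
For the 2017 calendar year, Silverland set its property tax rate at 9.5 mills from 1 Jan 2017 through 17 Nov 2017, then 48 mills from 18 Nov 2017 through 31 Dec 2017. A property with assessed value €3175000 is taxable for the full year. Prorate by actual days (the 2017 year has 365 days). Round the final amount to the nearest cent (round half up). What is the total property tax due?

1 Jan – 17 Nov 2017: 321 days at 9.5 mills → €3175000 × 0.95% × 321/365 = €26526.4726
18 Nov – 31 Dec 2017: 44 days at 48 mills → €3175000 × 4.8% × 44/365 = €18371.5068
Total = €44897.9795

€44897.98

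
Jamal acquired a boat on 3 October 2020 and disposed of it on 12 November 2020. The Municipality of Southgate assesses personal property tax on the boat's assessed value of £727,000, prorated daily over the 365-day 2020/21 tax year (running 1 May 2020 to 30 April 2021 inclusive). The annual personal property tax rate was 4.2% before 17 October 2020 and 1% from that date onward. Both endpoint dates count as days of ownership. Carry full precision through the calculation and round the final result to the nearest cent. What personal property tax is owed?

£1,708.95

3 October – 16 October 2020: 14 days at 4.2% → £727,000 × 4.2% × 14/365 = £1,171.1671
17 October – 12 November 2020: 27 days at 1% → £727,000 × 1% × 27/365 = £537.7808
Total = £1,708.9479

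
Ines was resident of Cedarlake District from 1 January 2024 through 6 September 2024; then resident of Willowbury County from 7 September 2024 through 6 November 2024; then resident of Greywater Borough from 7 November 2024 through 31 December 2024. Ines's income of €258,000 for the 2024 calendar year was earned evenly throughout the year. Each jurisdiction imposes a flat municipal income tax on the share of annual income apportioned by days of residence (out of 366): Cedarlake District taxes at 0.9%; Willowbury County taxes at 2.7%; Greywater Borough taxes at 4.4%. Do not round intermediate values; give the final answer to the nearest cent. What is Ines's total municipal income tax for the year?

€4,452.97

Cedarlake District, 1 January – 6 September 2024: 250 days → €258,000 × 0.9% × 250/366 = €1,586.0656
Willowbury County, 7 September – 6 November 2024: 61 days → €258,000 × 2.7% × 61/366 = €1,161.0000
Greywater Borough, 7 November – 31 December 2024: 55 days → €258,000 × 4.4% × 55/366 = €1,705.9016
Total = €4,452.9672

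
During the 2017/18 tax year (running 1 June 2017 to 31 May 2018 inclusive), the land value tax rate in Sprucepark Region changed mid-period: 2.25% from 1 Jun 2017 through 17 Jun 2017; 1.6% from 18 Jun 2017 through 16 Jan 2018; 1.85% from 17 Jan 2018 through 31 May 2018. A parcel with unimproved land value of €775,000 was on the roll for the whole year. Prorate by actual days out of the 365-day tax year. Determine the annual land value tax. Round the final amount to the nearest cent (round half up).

1 Jun – 17 Jun 2017: 17 days at 2.25% → €775,000 × 2.25% × 17/365 = €812.1575
18 Jun 2017 – 16 Jan 2018: 213 days at 1.6% → €775,000 × 1.6% × 213/365 = €7,236.1644
17 Jan – 31 May 2018: 135 days at 1.85% → €775,000 × 1.85% × 135/365 = €5,302.9110
Total = €13,351.2329

€13,351.23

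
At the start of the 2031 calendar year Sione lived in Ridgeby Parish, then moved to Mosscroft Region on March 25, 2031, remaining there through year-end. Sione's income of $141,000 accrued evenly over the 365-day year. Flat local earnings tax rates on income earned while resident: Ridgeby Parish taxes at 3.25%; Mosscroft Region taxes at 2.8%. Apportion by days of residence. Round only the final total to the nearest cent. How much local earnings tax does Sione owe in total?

$4,092.28

Ridgeby Parish, January 1 – March 24, 2031: 83 days → $141,000 × 3.25% × 83/365 = $1,042.0479
Mosscroft Region, March 25 – December 31, 2031: 282 days → $141,000 × 2.8% × 282/365 = $3,050.2356
Total = $4,092.2836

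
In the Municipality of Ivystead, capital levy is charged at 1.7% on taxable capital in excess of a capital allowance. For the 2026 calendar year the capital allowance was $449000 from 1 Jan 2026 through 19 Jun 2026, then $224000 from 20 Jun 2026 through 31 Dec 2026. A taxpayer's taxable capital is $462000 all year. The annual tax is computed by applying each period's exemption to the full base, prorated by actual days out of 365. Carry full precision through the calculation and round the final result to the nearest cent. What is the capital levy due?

1 Jan – 19 Jun 2026: 170 days, exemption $449000 → ($462000 − $449000) × 1.7% × 170/365 = $102.9315
20 Jun – 31 Dec 2026: 195 days, exemption $224000 → ($462000 − $224000) × 1.7% × 195/365 = $2161.5616
Total = $2264.4932

$2264.49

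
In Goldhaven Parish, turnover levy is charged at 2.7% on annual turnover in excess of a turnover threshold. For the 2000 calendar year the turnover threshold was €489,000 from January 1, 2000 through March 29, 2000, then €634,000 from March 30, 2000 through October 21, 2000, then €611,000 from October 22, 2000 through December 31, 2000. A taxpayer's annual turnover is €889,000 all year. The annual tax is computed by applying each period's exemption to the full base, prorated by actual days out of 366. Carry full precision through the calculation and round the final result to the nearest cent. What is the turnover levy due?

January 1 – March 29, 2000: 89 days, exemption €489,000 → (€889,000 − €489,000) × 2.7% × 89/366 = €2,626.2295
March 30 – October 21, 2000: 206 days, exemption €634,000 → (€889,000 − €634,000) × 2.7% × 206/366 = €3,875.1639
October 22 – December 31, 2000: 71 days, exemption €611,000 → (€889,000 − €611,000) × 2.7% × 71/366 = €1,456.0820
Total = €7,957.4754

€7,957.48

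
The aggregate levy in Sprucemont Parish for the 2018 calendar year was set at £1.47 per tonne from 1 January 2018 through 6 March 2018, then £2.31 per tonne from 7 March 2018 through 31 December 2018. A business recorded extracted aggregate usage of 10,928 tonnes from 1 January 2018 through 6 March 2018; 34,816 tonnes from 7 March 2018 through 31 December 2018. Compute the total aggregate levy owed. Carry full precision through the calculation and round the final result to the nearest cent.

£96,489.12

1 January – 6 March 2018: 10,928 tonnes at £1.47/tonne → £16,064.16
7 March – 31 December 2018: 34,816 tonnes at £2.31/tonne → £80,424.96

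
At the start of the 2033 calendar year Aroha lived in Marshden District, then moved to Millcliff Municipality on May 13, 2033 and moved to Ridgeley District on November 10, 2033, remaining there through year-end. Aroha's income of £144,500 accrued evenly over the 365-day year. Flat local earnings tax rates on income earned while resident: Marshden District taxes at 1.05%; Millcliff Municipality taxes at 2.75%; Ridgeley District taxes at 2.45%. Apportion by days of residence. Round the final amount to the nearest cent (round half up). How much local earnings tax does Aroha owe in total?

Marshden District, January 1 – May 12, 2033: 132 days → £144,500 × 1.05% × 132/365 = £548.7041
Millcliff Municipality, May 13 – November 9, 2033: 181 days → £144,500 × 2.75% × 181/365 = £1,970.5445
Ridgeley District, November 10 – December 31, 2033: 52 days → £144,500 × 2.45% × 52/365 = £504.3644
Total = £3,023.6130

£3,023.61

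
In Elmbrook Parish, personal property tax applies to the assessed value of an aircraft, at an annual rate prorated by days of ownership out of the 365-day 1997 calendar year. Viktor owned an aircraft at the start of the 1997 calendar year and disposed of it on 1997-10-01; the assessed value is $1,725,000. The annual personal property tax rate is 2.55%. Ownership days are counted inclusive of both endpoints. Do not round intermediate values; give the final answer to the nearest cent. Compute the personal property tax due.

$33,020.75

Days held (1997-01-01 to 1997-10-01): 274 out of 365
Tax = $1,725,000 × 2.55% × 274/365 = $33,020.7534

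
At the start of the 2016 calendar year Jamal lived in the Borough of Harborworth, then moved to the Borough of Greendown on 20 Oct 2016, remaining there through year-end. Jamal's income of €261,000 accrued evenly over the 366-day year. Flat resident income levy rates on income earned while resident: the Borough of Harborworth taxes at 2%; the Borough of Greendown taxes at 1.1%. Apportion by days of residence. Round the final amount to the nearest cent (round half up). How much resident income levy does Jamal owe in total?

€4,751.48

The Borough of Harborworth, 1 Jan – 19 Oct 2016: 293 days → €261,000 × 2% × 293/366 = €4,178.8525
The Borough of Greendown, 20 Oct – 31 Dec 2016: 73 days → €261,000 × 1.1% × 73/366 = €572.6311
Total = €4,751.4836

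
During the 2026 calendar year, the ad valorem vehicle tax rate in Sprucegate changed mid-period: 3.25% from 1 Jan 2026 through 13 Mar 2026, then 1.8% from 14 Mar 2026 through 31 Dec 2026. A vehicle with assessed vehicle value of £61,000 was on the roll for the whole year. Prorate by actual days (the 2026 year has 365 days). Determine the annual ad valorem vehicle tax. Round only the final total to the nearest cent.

£1,272.48

1 Jan – 13 Mar 2026: 72 days at 3.25% → £61,000 × 3.25% × 72/365 = £391.0685
14 Mar – 31 Dec 2026: 293 days at 1.8% → £61,000 × 1.8% × 293/365 = £881.4082
Total = £1,272.4767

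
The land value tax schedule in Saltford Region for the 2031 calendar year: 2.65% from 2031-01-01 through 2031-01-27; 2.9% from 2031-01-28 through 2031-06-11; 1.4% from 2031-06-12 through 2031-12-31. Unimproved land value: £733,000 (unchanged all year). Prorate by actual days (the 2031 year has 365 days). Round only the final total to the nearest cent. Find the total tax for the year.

2031-01-01 to 2031-01-27: 27 days at 2.65% → £733,000 × 2.65% × 27/365 = £1,436.8808
2031-01-28 to 2031-06-11: 135 days at 2.9% → £733,000 × 2.9% × 135/365 = £7,862.1781
2031-06-12 to 2031-12-31: 203 days at 1.4% → £733,000 × 1.4% × 203/365 = £5,707.3589
Total = £15,006.4178

£15,006.42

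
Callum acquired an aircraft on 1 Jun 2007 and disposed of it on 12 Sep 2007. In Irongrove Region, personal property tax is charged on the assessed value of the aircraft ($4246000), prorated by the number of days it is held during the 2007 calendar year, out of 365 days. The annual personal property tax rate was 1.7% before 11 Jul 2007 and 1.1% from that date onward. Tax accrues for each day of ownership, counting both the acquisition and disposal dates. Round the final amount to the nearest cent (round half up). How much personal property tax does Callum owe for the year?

1 Jun – 10 Jul 2007: 40 days at 1.7% → $4246000 × 1.7% × 40/365 = $7910.3562
11 Jul – 12 Sep 2007: 64 days at 1.1% → $4246000 × 1.1% × 64/365 = $8189.5452
Total = $16099.9014

$16099.90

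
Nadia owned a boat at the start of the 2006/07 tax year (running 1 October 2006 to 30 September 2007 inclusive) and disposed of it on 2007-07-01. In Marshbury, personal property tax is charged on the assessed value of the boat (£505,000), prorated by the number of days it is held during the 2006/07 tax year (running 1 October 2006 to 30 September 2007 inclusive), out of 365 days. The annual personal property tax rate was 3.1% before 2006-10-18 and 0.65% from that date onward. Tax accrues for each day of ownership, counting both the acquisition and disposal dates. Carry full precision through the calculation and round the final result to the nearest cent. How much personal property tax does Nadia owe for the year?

£3,040.38

2006-10-01 to 2006-10-17: 17 days at 3.1% → £505,000 × 3.1% × 17/365 = £729.1370
2006-10-18 to 2007-07-01: 257 days at 0.65% → £505,000 × 0.65% × 257/365 = £2,311.2397
Total = £3,040.3767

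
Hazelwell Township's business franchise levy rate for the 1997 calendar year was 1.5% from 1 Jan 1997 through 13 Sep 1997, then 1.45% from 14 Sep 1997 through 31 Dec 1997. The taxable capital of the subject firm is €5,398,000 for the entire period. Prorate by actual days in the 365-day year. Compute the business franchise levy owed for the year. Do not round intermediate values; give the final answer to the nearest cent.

1 Jan – 13 Sep 1997: 256 days at 1.5% → €5,398,000 × 1.5% × 256/365 = €56,789.9178
14 Sep – 31 Dec 1997: 109 days at 1.45% → €5,398,000 × 1.45% × 109/365 = €23,374.0795
Total = €80,163.9973

€80,164.00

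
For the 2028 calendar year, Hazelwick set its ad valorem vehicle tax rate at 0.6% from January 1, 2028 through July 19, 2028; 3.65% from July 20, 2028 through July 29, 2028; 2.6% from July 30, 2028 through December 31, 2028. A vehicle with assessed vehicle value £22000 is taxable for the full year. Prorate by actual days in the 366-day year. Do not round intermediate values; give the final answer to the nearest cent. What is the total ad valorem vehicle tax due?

£336.67

January 1 – July 19, 2028: 201 days at 0.6% → £22000 × 0.6% × 201/366 = £72.4918
July 20 – July 29, 2028: 10 days at 3.65% → £22000 × 3.65% × 10/366 = £21.9399
July 30 – December 31, 2028: 155 days at 2.6% → £22000 × 2.6% × 155/366 = £242.2404
Total = £336.6721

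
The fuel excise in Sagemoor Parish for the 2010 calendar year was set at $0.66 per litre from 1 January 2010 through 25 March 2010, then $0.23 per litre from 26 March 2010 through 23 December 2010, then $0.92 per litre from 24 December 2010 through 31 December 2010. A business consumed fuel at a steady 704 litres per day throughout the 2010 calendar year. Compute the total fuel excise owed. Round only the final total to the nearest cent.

1 January – 25 March 2010: 84 days × 704 litres/day = 59,136 litres at $0.66/litre → $39,029.76
26 March – 23 December 2010: 273 days × 704 litres/day = 192,192 litres at $0.23/litre → $44,204.16
24 December – 31 December 2010: 8 days × 704 litres/day = 5,632 litres at $0.92/litre → $5,181.44

$88,415.36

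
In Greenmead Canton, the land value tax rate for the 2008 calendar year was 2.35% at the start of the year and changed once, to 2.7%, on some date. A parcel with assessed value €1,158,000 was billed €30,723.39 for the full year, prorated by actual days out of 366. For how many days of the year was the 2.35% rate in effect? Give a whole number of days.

Let d = days at the first rate; then 366 − d days at the second rate.
€1,158,000 × [2.35%·d + 2.7%·(366−d)] / 366 = €30,723.39
Solving gives d = 49, so the new rate took effect on 19 Feb 2008.

49 days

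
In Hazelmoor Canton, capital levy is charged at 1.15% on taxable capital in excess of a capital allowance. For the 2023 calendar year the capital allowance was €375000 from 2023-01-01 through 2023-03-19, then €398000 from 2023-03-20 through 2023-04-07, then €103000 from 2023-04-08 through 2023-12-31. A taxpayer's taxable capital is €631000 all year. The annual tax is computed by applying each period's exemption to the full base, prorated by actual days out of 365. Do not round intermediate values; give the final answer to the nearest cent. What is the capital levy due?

€5226.95

2023-01-01 to 2023-03-19: 78 days, exemption €375000 → (€631000 − €375000) × 1.15% × 78/365 = €629.1288
2023-03-20 to 2023-04-07: 19 days, exemption €398000 → (€631000 − €398000) × 1.15% × 19/365 = €139.4808
2023-04-08 to 2023-12-31: 268 days, exemption €103000 → (€631000 − €103000) × 1.15% × 268/365 = €4458.3452
Total = €5226.9548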